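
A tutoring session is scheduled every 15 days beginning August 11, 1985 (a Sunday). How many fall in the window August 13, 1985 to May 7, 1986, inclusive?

17

Occurrences land 15·i days after August 11, 1985 for i = 0, 1, 2, …
August 13, 1985 is 2 days after the start; 2 ÷ 15 = 0 remainder 2; since the remainder is 2, round up to i = 1. First occurrence in the window: #2 on August 26, 1985 (1×15 = 15 days in).
May 7, 1986 is 269 days after the start; 269 ÷ 15 = 17 remainder 14. Last occurrence in the window: #18 on April 23, 1986.
Occurrences #2 through #18: 17 in total.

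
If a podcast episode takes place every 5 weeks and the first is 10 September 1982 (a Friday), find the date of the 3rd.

The 3rd occurrence is 2 intervals after the first: 2 × 35 = 70 days after 10 September 1982.
September has 30 days — 20 days to the end of September leaves 50.
October has 31 days (19 left).
19 days into November → 19 November 1982.

19 November 1982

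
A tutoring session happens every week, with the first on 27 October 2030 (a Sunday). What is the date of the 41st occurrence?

The 41st occurrence is 40 intervals after the first: 40 × 7 = 280 days after 27 October 2030.
October has 31 days — 4 days to the end of October leaves 276.
November has 30 days (246 left).
December has 31 days (215 left).
January has 31 days (184 left).
February has 28 days (156 left).
March has 31 days (125 left).
April has 30 days (95 left).
May has 31 days (64 left).
June has 30 days (34 left).
July has 31 days (3 left).
3 days into August → 3 August 2031.

3 August 2031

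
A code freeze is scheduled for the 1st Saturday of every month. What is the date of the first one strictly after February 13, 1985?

March 2, 1985

February 1985 starts on a Friday, so its 1st Saturday is February 2, 1985 (1 day in).
That is not after February 13, 1985, so look at March 1985.
March 1985 starts on a Friday, so its 1st Saturday is March 2, 1985 (1 day in).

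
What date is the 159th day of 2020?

January has 31 days (159 − 31 = 128 remain).
February has 29 days (128 − 29 = 99 remain).
March has 31 days (99 − 31 = 68 remain).
April has 30 days (68 − 30 = 38 remain).
May has 31 days (38 − 31 = 7 remain).
7 into June → June 7.

June 7, 2020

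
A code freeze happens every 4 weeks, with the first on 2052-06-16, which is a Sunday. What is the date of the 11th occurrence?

The 11th occurrence is 10 intervals after the first: 10 × 28 = 280 days after 2052-06-16.
June has 30 days — 14 days to the end of June leaves 266.
July has 31 days (235 left).
August has 31 days (204 left).
September has 30 days (174 left).
October has 31 days (143 left).
November has 30 days (113 left).
December has 31 days (82 left).
January has 31 days (51 left).
February has 28 days (23 left).
23 days into March → 2053-03-23.

2053-03-23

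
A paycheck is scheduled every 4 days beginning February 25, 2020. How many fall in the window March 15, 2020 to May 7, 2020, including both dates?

14

Occurrences land 4·i days after February 25, 2020 for i = 0, 1, 2, …
March 15, 2020 is 19 days after the start; 19 ÷ 4 = 4 remainder 3; since the remainder is 3, round up to i = 5. First occurrence in the window: #6 on March 16, 2020 (5×4 = 20 days in).
May 7, 2020 is 72 days after the start; 72 ÷ 4 = 18 remainder 0. Last occurrence in the window: #19 on May 7, 2020.
Occurrences #6 through #19: 14 in total.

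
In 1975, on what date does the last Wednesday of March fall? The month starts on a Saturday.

1975-03-26

March 1975 begins on a Saturday, so the first Wednesday is March 5 (4 days later).
March 1975 has 31 days. Adding weeks: 5, 12, 19, 26 — the last one ≤ 31 is the 26th.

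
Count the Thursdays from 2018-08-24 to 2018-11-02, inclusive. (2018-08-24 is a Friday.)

10

2018-08-24 is a Friday; the first Thursday on or after it is 2018-08-30 (6 days later).
From 2018-08-30 to 2018-11-02: 1 + 30 + 31 + 2 = 64 days (rest of August, September, October, November).
64 ÷ 7 = 9 full weeks with remainder 1, so 9 more Thursdays after the first → 10.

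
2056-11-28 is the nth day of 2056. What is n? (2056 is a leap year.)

Days in months before November: 31 + 29 + 31 + 30 + 31 + 30 + 31 + 31 + 30 + 31 = 305.
Plus 28 days into November → day 333.

333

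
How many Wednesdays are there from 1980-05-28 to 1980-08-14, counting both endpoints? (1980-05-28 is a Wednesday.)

12

1980-05-28 is a Wednesday; the first Wednesday on or after it is 1980-05-28.
From 1980-05-28 to 1980-08-14: 3 + 30 + 31 + 14 = 78 days (rest of May, June, July, August).
78 ÷ 7 = 11 full weeks with remainder 1, so 11 more Wednesdays after the first → 12.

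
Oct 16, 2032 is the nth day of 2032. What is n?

Days in months before Oct: 31 + 29 + 31 + 30 + 31 + 30 + 31 + 31 + 30 = 274.
Plus 16 days into Oct → day 290.

290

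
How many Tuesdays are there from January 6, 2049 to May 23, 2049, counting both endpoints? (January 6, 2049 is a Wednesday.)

19

January 6, 2049 is a Wednesday; the first Tuesday on or after it is January 12, 2049 (6 days later).
From January 12, 2049 to May 23, 2049: 19 + 28 + 31 + 30 + 23 = 131 days (rest of January, February, March, April, May).
131 ÷ 7 = 18 full weeks with remainder 5, so 18 more Tuesdays after the first → 19.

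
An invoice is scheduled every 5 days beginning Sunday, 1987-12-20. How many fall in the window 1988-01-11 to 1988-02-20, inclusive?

Occurrences land 5·i days after 1987-12-20 for i = 0, 1, 2, …
1988-01-11 is 22 days after the start; 22 ÷ 5 = 4 remainder 2; since the remainder is 2, round up to i = 5. First occurrence in the window: #6 on 1988-01-14 (5×5 = 25 days in).
1988-02-20 is 62 days after the start; 62 ÷ 5 = 12 remainder 2. Last occurrence in the window: #13 on 1988-02-18.
Occurrences #6 through #13: 8 in total.

8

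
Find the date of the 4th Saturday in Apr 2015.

Apr 25, 2015

Apr 2015 begins on a Wednesday, so the first Saturday is Apr 4 (3 days later).
The 4th Saturday is 3 weeks later: 4 + 21 = 25.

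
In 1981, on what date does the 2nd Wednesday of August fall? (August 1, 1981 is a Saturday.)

August 1981 begins on a Saturday, so the first Wednesday is August 5 (4 days later).
The 2nd Wednesday is 1 weeks later: 5 + 7 = 12.

1981-08-12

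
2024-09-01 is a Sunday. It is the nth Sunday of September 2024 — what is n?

Day 1 falls in week ⌈1/7⌉ of the month.
Days 1–7 hold the 1st Sunday, 8–14 the 2nd, 15–21 the 3rd, 22–28 the 4th, 29–31 the 5th.
1 is in the range for the 1st.

1st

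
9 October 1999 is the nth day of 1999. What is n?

282

Days in months before October: 31 + 28 + 31 + 30 + 31 + 30 + 31 + 31 + 30 = 273.
Plus 9 days into October → day 282.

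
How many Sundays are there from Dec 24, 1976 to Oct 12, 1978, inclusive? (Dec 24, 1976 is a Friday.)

94

Dec 24, 1976 is a Friday; the first Sunday on or after it is Dec 26, 1976 (2 days later).
From Dec 26, 1976 to Oct 12, 1978: 5 + 365 + 285 = 655 days (rest of 1976, 1977, to Oct 12, 1978 in 1978).
655 ÷ 7 = 93 full weeks with remainder 4, so 93 more Sundays after the first → 94.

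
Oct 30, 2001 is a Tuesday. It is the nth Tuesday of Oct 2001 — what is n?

5th

Day 30 falls in week ⌈30/7⌉ of the month.
Days 1–7 hold the 1st Tuesday, 8–14 the 2nd, 15–21 the 3rd, 22–28 the 4th, 29–31 the 5th.
30 is in the range for the 5th.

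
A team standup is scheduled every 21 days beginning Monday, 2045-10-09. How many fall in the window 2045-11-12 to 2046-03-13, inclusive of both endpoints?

6

Occurrences land 21·i days after 2045-10-09 for i = 0, 1, 2, …
2045-11-12 is 34 days after the start; 34 ÷ 21 = 1 remainder 13; since the remainder is 13, round up to i = 2. First occurrence in the window: #3 on 2045-11-20 (2×21 = 42 days in).
2046-03-13 is 155 days after the start; 155 ÷ 21 = 7 remainder 8. Last occurrence in the window: #8 on 2046-03-05.
Occurrences #3 through #8: 6 in total.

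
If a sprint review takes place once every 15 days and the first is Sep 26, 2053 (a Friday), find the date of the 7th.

Dec 25, 2053

The 7th occurrence is 6 intervals after the first: 6 × 15 = 90 days after Sep 26, 2053.
Sep has 30 days — 4 days to the end of Sep leaves 86.
Oct has 31 days (55 left).
Nov has 30 days (25 left).
25 days into Dec → Dec 25, 2053.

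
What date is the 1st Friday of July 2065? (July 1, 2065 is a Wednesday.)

3 July 2065

July 2065 begins on a Wednesday, so the first Friday is July 3 (2 days later).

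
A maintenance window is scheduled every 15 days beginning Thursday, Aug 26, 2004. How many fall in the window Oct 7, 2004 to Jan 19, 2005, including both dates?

7

Occurrences land 15·i days after Aug 26, 2004 for i = 0, 1, 2, …
Oct 7, 2004 is 42 days after the start; 42 ÷ 15 = 2 remainder 12; since the remainder is 12, round up to i = 3. First occurrence in the window: #4 on Oct 10, 2004 (3×15 = 45 days in).
Jan 19, 2005 is 146 days after the start; 146 ÷ 15 = 9 remainder 11. Last occurrence in the window: #10 on Jan 8, 2005.
Occurrences #4 through #10: 7 in total.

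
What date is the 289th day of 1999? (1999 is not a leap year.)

16 October 1999

January has 31 days (289 − 31 = 258 remain).
February has 28 days (258 − 28 = 230 remain).
March has 31 days (230 − 31 = 199 remain).
April has 30 days (199 − 30 = 169 remain).
May has 31 days (169 − 31 = 138 remain).
June has 30 days (138 − 30 = 108 remain).
July has 31 days (108 − 31 = 77 remain).
August has 31 days (77 − 31 = 46 remain).
September has 30 days (46 − 30 = 16 remain).
16 into October → October 16.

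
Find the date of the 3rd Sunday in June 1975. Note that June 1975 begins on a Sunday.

June 15, 1975

June 1975 begins on a Sunday, so the first Sunday is June 1.
The 3rd Sunday is 2 weeks later: 1 + 14 = 15.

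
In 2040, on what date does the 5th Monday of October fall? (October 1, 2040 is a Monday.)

October 2040 begins on a Monday, so the first Monday is October 1.
The 5th Monday is 4 weeks later: 1 + 28 = 29.

October 29, 2040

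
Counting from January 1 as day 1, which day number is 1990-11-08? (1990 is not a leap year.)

Days in months before November: 31 + 28 + 31 + 30 + 31 + 30 + 31 + 31 + 30 + 31 = 304.
Plus 8 days into November → day 312.

312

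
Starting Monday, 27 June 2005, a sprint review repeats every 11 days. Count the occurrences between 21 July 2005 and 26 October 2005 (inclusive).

9

Occurrences land 11·i days after 27 June 2005 for i = 0, 1, 2, …
21 July 2005 is 24 days after the start; 24 ÷ 11 = 2 remainder 2; since the remainder is 2, round up to i = 3. First occurrence in the window: #4 on 30 July 2005 (3×11 = 33 days in).
26 October 2005 is 121 days after the start; 121 ÷ 11 = 11 remainder 0. Last occurrence in the window: #12 on 26 October 2005.
Occurrences #4 through #12: 9 in total.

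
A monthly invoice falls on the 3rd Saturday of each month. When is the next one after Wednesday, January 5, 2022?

January 2022 starts on a Saturday; its first Saturday is the 1st, so the 3rd Saturday is the 15th — January 15, 2022.
January 15, 2022 is after January 5, 2022, so that is the next one.

January 15, 2022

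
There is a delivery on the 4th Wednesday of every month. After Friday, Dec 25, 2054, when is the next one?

Dec 2054 starts on a Tuesday; its first Wednesday is the 2nd, so the 4th Wednesday is the 23rd — Dec 23, 2054.
That is not after Dec 25, 2054, so look at Jan 2055.
Jan 2055 starts on a Friday; its first Wednesday is the 6th, so the 4th Wednesday is the 27th — Jan 27, 2055.

Jan 27, 2055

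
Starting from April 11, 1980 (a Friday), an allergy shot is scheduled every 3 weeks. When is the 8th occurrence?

September 5, 1980

The 8th occurrence is 7 intervals after the first: 7 × 21 = 147 days after April 11, 1980.
April has 30 days — 19 days to the end of April leaves 128.
May has 31 days (97 left).
June has 30 days (67 left).
July has 31 days (36 left).
August has 31 days (5 left).
5 days into September → September 5, 1980.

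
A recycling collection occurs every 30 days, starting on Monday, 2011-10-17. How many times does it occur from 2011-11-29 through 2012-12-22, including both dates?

13

Occurrences land 30·i days after 2011-10-17 for i = 0, 1, 2, …
2011-11-29 is 43 days after the start; 43 ÷ 30 = 1 remainder 13; since the remainder is 13, round up to i = 2. First occurrence in the window: #3 on 2011-12-16 (2×30 = 60 days in).
2012-12-22 is 432 days after the start; 432 ÷ 30 = 14 remainder 12. Last occurrence in the window: #15 on 2012-12-10.
Occurrences #3 through #15: 13 in total.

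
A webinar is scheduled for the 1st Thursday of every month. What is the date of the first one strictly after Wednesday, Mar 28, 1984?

Apr 5, 1984

Mar 1984 starts on a Thursday, so its 1st Thursday is Mar 1, 1984.
That is not after Mar 28, 1984, so look at Apr 1984.
Apr 1984 starts on a Sunday, so its 1st Thursday is Apr 5, 1984 (4 days in).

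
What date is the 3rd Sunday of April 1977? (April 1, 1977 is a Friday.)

April 1977 begins on a Friday, so the first Sunday is April 3 (2 days later).
The 3rd Sunday is 2 weeks later: 3 + 14 = 17.

17 April 1977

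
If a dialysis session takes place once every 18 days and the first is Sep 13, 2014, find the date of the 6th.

The 6th occurrence is 5 intervals after the first: 5 × 18 = 90 days after Sep 13, 2014.
Sep has 30 days — 17 days to the end of Sep leaves 73.
Oct has 31 days (42 left).
Nov has 30 days (12 left).
12 days into Dec → Dec 12, 2014.

Dec 12, 2014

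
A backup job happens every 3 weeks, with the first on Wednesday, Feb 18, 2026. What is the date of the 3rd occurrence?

The 3rd occurrence is 2 intervals after the first: 2 × 21 = 42 days after Feb 18, 2026.
Feb has 28 days — 10 days to the end of Feb leaves 32.
Mar has 31 days (1 left).
1 day into Apr → Apr 1, 2026.

Apr 1, 2026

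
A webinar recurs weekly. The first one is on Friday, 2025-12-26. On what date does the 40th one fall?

The 40th occurrence is 39 intervals after the first: 39 × 7 = 273 days after 2025-12-26.
December has 31 days — 5 days to the end of December leaves 268.
January has 31 days (237 left).
February has 28 days (209 left).
March has 31 days (178 left).
April has 30 days (148 left).
May has 31 days (117 left).
June has 30 days (87 left).
July has 31 days (56 left).
August has 31 days (25 left).
25 days into September → 2026-09-25.

2026-09-25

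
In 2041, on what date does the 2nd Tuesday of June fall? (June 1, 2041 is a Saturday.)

June 2041 begins on a Saturday, so the first Tuesday is June 4 (3 days later).
The 2nd Tuesday is 1 weeks later: 4 + 7 = 11.

June 11, 2041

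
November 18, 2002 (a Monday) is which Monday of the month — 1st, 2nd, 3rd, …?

Day 18 falls in week ⌈18/7⌉ of the month.
Days 1–7 hold the 1st Monday, 8–14 the 2nd, 15–21 the 3rd, 22–28 the 4th, 29–31 the 5th.
18 is in the range for the 3rd.

3rd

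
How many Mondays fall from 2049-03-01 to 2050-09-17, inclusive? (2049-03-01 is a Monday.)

2049-03-01 is a Monday; the first Monday on or after it is 2049-03-01.
From 2049-03-01 to 2050-09-17: 305 + 260 = 565 days (rest of 2049, to 2050-09-17 in 2050).
565 ÷ 7 = 80 full weeks with remainder 5, so 80 more Mondays after the first → 81.

81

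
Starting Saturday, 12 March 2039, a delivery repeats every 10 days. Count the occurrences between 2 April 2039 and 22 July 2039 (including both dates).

Occurrences land 10·i days after 12 March 2039 for i = 0, 1, 2, …
2 April 2039 is 21 days after the start; 21 ÷ 10 = 2 remainder 1; since the remainder is 1, round up to i = 3. First occurrence in the window: #4 on 11 April 2039 (3×10 = 30 days in).
22 July 2039 is 132 days after the start; 132 ÷ 10 = 13 remainder 2. Last occurrence in the window: #14 on 20 July 2039.
Occurrences #4 through #14: 11 in total.

11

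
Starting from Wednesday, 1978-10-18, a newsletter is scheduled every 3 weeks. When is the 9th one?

The 9th occurrence is 8 intervals after the first: 8 × 21 = 168 days after 1978-10-18.
October has 31 days — 13 days to the end of October leaves 155.
November has 30 days (125 left).
December has 31 days (94 left).
January has 31 days (63 left).
February has 28 days (35 left).
March has 31 days (4 left).
4 days into April → 1979-04-04.

1979-04-04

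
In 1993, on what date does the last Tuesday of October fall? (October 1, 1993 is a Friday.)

October 26, 1993

October 1993 begins on a Friday, so the first Tuesday is October 5 (4 days later).
October 1993 has 31 days. Adding weeks: 5, 12, 19, 26 — the last one ≤ 31 is the 26th.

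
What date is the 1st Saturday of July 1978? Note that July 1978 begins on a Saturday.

July 1978 begins on a Saturday, so the first Saturday is July 1.

1978-07-01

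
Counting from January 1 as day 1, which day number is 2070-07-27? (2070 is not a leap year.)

208

Days in months before July: 31 + 28 + 31 + 30 + 31 + 30 = 181.
Plus 27 days into July → day 208.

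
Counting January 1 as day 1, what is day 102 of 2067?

April 12, 2067

January has 31 days (102 − 31 = 71 remain).
February has 28 days (71 − 28 = 43 remain).
March has 31 days (43 − 31 = 12 remain).
12 into April → April 12.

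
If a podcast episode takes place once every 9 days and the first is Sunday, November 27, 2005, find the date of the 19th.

The 19th occurrence is 18 intervals after the first: 18 × 9 = 162 days after November 27, 2005.
November has 30 days — 3 days to the end of November leaves 159.
December has 31 days (128 left).
January has 31 days (97 left).
February has 28 days (69 left).
March has 31 days (38 left).
April has 30 days (8 left).
8 days into May → May 8, 2006.

May 8, 2006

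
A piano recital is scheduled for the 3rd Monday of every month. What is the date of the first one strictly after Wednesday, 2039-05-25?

May 2039 starts on a Sunday; its first Monday is the 2nd, so the 3rd Monday is the 16th — 2039-05-16.
That is not after 2039-05-25, so look at June 2039.
June 2039 starts on a Wednesday; its first Monday is the 6th, so the 3rd Monday is the 20th — 2039-06-20.

2039-06-20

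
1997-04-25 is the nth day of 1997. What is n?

115

Days in months before April: 31 + 28 + 31 = 90.
Plus 25 days into April → day 115.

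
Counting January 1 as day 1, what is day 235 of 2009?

2009-08-23

January has 31 days (235 − 31 = 204 remain).
February has 28 days (204 − 28 = 176 remain).
March has 31 days (176 − 31 = 145 remain).
April has 30 days (145 − 30 = 115 remain).
May has 31 days (115 − 31 = 84 remain).
June has 30 days (84 − 30 = 54 remain).
July has 31 days (54 − 31 = 23 remain).
23 into August → August 23.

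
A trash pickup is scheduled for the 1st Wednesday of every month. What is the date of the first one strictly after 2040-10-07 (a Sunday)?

October 2040 starts on a Monday, so its 1st Wednesday is 2040-10-03 (2 days in).
That is not after 2040-10-07, so look at November 2040.
November 2040 starts on a Thursday, so its 1st Wednesday is 2040-11-07 (6 days in).

2040-11-07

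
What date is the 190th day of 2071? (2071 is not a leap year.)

January has 31 days (190 − 31 = 159 remain).
February has 28 days (159 − 28 = 131 remain).
March has 31 days (131 − 31 = 100 remain).
April has 30 days (100 − 30 = 70 remain).
May has 31 days (70 − 31 = 39 remain).
June has 30 days (39 − 30 = 9 remain).
9 into July → July 9.

9 July 2071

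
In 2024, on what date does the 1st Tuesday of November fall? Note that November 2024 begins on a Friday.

November 5, 2024

November 2024 begins on a Friday, so the first Tuesday is November 5 (4 days later).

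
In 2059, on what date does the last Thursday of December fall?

25 December 2059

The first Thursday of December 2059 is December 4.
December 2059 has 31 days. Adding weeks: 4, 11, 18, 25 — the last one ≤ 31 is the 25th.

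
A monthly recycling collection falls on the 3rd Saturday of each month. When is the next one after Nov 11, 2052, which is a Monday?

Nov 16, 2052

Nov 2052 starts on a Friday; its first Saturday is the 2nd, so the 3rd Saturday is the 16th — Nov 16, 2052.
Nov 16, 2052 is after Nov 11, 2052, so that is the next one.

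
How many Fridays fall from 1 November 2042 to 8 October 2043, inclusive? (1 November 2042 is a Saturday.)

1 November 2042 is a Saturday; the first Friday on or after it is 7 November 2042 (6 days later).
From 7 November 2042 to 8 October 2043: 54 + 281 = 335 days (rest of 2042, to 8 October 2043 in 2043).
335 ÷ 7 = 47 full weeks with remainder 6, so 47 more Fridays after the first → 48.

48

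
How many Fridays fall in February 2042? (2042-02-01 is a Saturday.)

2042-02-01 is a Saturday; the first Friday on or after it is 2042-02-07 (6 days later).
From 2042-02-07 to 2042-02-28 is 28 − 7 = 21 days.
21 ÷ 7 = 3 full weeks with remainder 0, so 3 more Fridays after the first → 4.

4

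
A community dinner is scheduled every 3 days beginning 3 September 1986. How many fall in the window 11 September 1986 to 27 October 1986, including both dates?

Occurrences land 3·i days after 3 September 1986 for i = 0, 1, 2, …
11 September 1986 is 8 days after the start; 8 ÷ 3 = 2 remainder 2; since the remainder is 2, round up to i = 3. First occurrence in the window: #4 on 12 September 1986 (3×3 = 9 days in).
27 October 1986 is 54 days after the start; 54 ÷ 3 = 18 remainder 0. Last occurrence in the window: #19 on 27 October 1986.
Occurrences #4 through #19: 16 in total.

16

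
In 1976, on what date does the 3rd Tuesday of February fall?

The first Tuesday of February 1976 is February 3.
The 3rd Tuesday is 2 weeks later: 3 + 14 = 17.

February 17, 1976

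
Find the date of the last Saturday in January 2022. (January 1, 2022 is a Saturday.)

January 2022 begins on a Saturday, so the first Saturday is January 1.
January 2022 has 31 days. Adding weeks: 1, 8, 15, 22, 29 — the last one ≤ 31 is the 29th.

2022-01-29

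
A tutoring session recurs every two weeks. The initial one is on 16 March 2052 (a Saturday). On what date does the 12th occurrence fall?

17 August 2052

The 12th occurrence is 11 intervals after the first: 11 × 14 = 154 days after 16 March 2052.
March has 31 days — 15 days to the end of March leaves 139.
April has 30 days (109 left).
May has 31 days (78 left).
June has 30 days (48 left).
July has 31 days (17 left).
17 days into August → 17 August 2052.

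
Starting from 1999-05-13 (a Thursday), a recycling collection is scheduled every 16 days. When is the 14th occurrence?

The 14th occurrence is 13 intervals after the first: 13 × 16 = 208 days after 1999-05-13.
May has 31 days — 18 days to the end of May leaves 190.
June has 30 days (160 left).
July has 31 days (129 left).
August has 31 days (98 left).
September has 30 days (68 left).
October has 31 days (37 left).
November has 30 days (7 left).
7 days into December → 1999-12-07.

1999-12-07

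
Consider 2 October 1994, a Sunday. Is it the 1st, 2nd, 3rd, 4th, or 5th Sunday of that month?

Day 2 falls in week ⌈2/7⌉ of the month.
Days 1–7 hold the 1st Sunday, 8–14 the 2nd, 15–21 the 3rd, 22–28 the 4th, 29–31 the 5th.
2 is in the range for the 1st.

1st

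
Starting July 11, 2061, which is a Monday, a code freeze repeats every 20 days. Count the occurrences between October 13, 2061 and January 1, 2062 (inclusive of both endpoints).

Occurrences land 20·i days after July 11, 2061 for i = 0, 1, 2, …
October 13, 2061 is 94 days after the start; 94 ÷ 20 = 4 remainder 14; since the remainder is 14, round up to i = 5. First occurrence in the window: #6 on October 19, 2061 (5×20 = 100 days in).
January 1, 2062 is 174 days after the start; 174 ÷ 20 = 8 remainder 14. Last occurrence in the window: #9 on December 18, 2061.
Occurrences #6 through #9: 4 in total.

4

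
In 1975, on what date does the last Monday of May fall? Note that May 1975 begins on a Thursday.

1975-05-26

May 1975 begins on a Thursday, so the first Monday is May 5 (4 days later).
May 1975 has 31 days. Adding weeks: 5, 12, 19, 26 — the last one ≤ 31 is the 26th.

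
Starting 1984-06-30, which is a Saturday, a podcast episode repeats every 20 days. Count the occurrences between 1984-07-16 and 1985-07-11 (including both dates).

Occurrences land 20·i days after 1984-06-30 for i = 0, 1, 2, …
1984-07-16 is 16 days after the start; 16 ÷ 20 = 0 remainder 16; since the remainder is 16, round up to i = 1. First occurrence in the window: #2 on 1984-07-20 (1×20 = 20 days in).
1985-07-11 is 376 days after the start; 376 ÷ 20 = 18 remainder 16. Last occurrence in the window: #19 on 1985-06-25.
Occurrences #2 through #19: 18 in total.

18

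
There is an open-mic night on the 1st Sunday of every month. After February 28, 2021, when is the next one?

February 2021 starts on a Monday, so its 1st Sunday is February 7, 2021 (6 days in).
That is not after February 28, 2021, so look at March 2021.
March 2021 starts on a Monday, so its 1st Sunday is March 7, 2021 (6 days in).

March 7, 2021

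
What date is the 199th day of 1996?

1996-07-17

January has 31 days (199 − 31 = 168 remain).
February has 29 days (168 − 29 = 139 remain).
March has 31 days (139 − 31 = 108 remain).
April has 30 days (108 − 30 = 78 remain).
May has 31 days (78 − 31 = 47 remain).
June has 30 days (47 − 30 = 17 remain).
17 into July → July 17.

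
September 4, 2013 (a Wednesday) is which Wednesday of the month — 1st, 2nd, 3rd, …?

Day 4 falls in week ⌈4/7⌉ of the month.
Days 1–7 hold the 1st Wednesday, 8–14 the 2nd, 15–21 the 3rd, 22–28 the 4th, 29–31 the 5th.
4 is in the range for the 1st.

1st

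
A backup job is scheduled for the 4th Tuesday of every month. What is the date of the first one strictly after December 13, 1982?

December 28, 1982

December 1982 starts on a Wednesday; its first Tuesday is the 7th, so the 4th Tuesday is the 28th — December 28, 1982.
December 28, 1982 is after December 13, 1982, so that is the next one.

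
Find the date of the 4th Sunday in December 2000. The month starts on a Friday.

December 2000 begins on a Friday, so the first Sunday is December 3 (2 days later).
The 4th Sunday is 3 weeks later: 3 + 21 = 24.

December 24, 2000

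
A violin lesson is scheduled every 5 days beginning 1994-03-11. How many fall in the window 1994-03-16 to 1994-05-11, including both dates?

Occurrences land 5·i days after 1994-03-11 for i = 0, 1, 2, …
1994-03-16 is 5 days after the start; 5 ÷ 5 = 1 remainder 0. First occurrence in the window: #2 on 1994-03-16 (1×5 = 5 days in).
1994-05-11 is 61 days after the start; 61 ÷ 5 = 12 remainder 1. Last occurrence in the window: #13 on 1994-05-10.
Occurrences #2 through #13: 12 in total.

12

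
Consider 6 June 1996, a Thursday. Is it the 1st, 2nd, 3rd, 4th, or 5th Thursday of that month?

Day 6 falls in week ⌈6/7⌉ of the month.
Days 1–7 hold the 1st Thursday, 8–14 the 2nd, 15–21 the 3rd, 22–28 the 4th, 29–31 the 5th.
6 is in the range for the 1st.

1st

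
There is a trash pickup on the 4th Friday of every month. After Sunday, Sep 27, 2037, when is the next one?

Oct 23, 2037

Sep 2037 starts on a Tuesday; its first Friday is the 4th, so the 4th Friday is the 25th — Sep 25, 2037.
That is not after Sep 27, 2037, so look at Oct 2037.
Oct 2037 starts on a Thursday; its first Friday is the 2nd, so the 4th Friday is the 23rd — Oct 23, 2037.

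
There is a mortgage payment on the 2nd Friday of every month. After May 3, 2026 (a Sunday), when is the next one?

May 8, 2026

May 2026 starts on a Friday; its first Friday is the 1st, so the 2nd Friday is the 8th — May 8, 2026.
May 8, 2026 is after May 3, 2026, so that is the next one.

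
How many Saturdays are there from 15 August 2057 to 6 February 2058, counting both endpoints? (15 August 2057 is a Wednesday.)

15 August 2057 is a Wednesday; the first Saturday on or after it is 18 August 2057 (3 days later).
From 18 August 2057 to 6 February 2058: 13 + 30 + 31 + 30 + 31 + 31 + 6 = 172 days (rest of August, September, October, November, December, January, February).
172 ÷ 7 = 24 full weeks with remainder 4, so 24 more Saturdays after the first → 25.

25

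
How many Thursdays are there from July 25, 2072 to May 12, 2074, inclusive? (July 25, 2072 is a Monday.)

July 25, 2072 is a Monday; the first Thursday on or after it is July 28, 2072 (3 days later).
From July 28, 2072 to May 12, 2074: 156 + 365 + 132 = 653 days (rest of 2072, 2073, to May 12, 2074 in 2074).
653 ÷ 7 = 93 full weeks with remainder 2, so 93 more Thursdays after the first → 94.

94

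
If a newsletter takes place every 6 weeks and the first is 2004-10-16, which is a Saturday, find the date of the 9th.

2005-09-17

The 9th occurrence is 8 intervals after the first: 8 × 42 = 336 days after 2004-10-16.
October has 31 days — 15 days to the end of October leaves 321.
November has 30 days (291 left).
December has 31 days (260 left).
January has 31 days (229 left).
February has 28 days (201 left).
March has 31 days (170 left).
April has 30 days (140 left).
May has 31 days (109 left).
June has 30 days (79 left).
July has 31 days (48 left).
August has 31 days (17 left).
17 days into September → 2005-09-17.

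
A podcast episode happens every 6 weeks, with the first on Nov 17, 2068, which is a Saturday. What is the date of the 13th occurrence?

Apr 5, 2070

The 13th occurrence is 12 intervals after the first: 12 × 42 = 504 days after Nov 17, 2068.
Nov has 30 days — 13 days to the end of Nov leaves 491.
From end of Nov to end of 2068 is 31 days (460 left).
2069 has 365 days (95 left).
Jan has 31 days (64 left).
Feb has 28 days (36 left).
Mar has 31 days (5 left).
5 days into Apr → Apr 5, 2070.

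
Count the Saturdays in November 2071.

2071-11-01 is a Sunday; the first Saturday on or after it is 2071-11-07 (6 days later).
From 2071-11-07 to 2071-11-30 is 30 − 7 = 23 days.
23 ÷ 7 = 3 full weeks with remainder 2, so 3 more Saturdays after the first → 4.

4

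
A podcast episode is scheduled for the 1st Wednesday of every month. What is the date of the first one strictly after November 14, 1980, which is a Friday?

November 1980 starts on a Saturday, so its 1st Wednesday is November 5, 1980 (4 days in).
That is not after November 14, 1980, so look at December 1980.
December 1980 starts on a Monday, so its 1st Wednesday is December 3, 1980 (2 days in).

December 3, 1980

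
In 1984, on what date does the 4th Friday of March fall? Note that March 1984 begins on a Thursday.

23 March 1984

March 1984 begins on a Thursday, so the first Friday is March 2 (1 day later).
The 4th Friday is 3 weeks later: 2 + 21 = 23.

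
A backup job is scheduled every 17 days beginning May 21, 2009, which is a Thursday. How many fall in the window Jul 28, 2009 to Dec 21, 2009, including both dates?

9

Occurrences land 17·i days after May 21, 2009 for i = 0, 1, 2, …
Jul 28, 2009 is 68 days after the start; 68 ÷ 17 = 4 remainder 0. First occurrence in the window: #5 on Jul 28, 2009 (4×17 = 68 days in).
Dec 21, 2009 is 214 days after the start; 214 ÷ 17 = 12 remainder 10. Last occurrence in the window: #13 on Dec 11, 2009.
Occurrences #5 through #13: 9 in total.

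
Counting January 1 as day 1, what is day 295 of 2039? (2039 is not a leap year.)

2039-10-22

January has 31 days (295 − 31 = 264 remain).
February has 28 days (264 − 28 = 236 remain).
March has 31 days (236 − 31 = 205 remain).
April has 30 days (205 − 30 = 175 remain).
May has 31 days (175 − 31 = 144 remain).
June has 30 days (144 − 30 = 114 remain).
July has 31 days (114 − 31 = 83 remain).
August has 31 days (83 − 31 = 52 remain).
September has 30 days (52 − 30 = 22 remain).
22 into October → October 22.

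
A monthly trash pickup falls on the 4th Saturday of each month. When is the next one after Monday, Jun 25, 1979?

Jun 1979 starts on a Friday; its first Saturday is the 2nd, so the 4th Saturday is the 23rd — Jun 23, 1979.
That is not after Jun 25, 1979, so look at Jul 1979.
Jul 1979 starts on a Sunday; its first Saturday is the 7th, so the 4th Saturday is the 28th — Jul 28, 1979.

Jul 28, 1979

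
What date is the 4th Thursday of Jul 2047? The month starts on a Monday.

Jul 25, 2047

Jul 2047 begins on a Monday, so the first Thursday is Jul 4 (3 days later).
The 4th Thursday is 3 weeks later: 4 + 21 = 25.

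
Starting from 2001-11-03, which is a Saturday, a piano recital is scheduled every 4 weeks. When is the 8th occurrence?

The 8th occurrence is 7 intervals after the first: 7 × 28 = 196 days after 2001-11-03.
November has 30 days — 27 days to the end of November leaves 169.
December has 31 days (138 left).
January has 31 days (107 left).
February has 28 days (79 left).
March has 31 days (48 left).
April has 30 days (18 left).
18 days into May → 2002-05-18.

2002-05-18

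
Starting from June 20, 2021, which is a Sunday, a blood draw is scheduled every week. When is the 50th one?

May 29, 2022

The 50th occurrence is 49 intervals after the first: 49 × 7 = 343 days after June 20, 2021.
June has 30 days — 10 days to the end of June leaves 333.
July has 31 days (302 left).
August has 31 days (271 left).
September has 30 days (241 left).
October has 31 days (210 left).
November has 30 days (180 left).
December has 31 days (149 left).
January has 31 days (118 left).
February has 28 days (90 left).
March has 31 days (59 left).
April has 30 days (29 left).
29 days into May → May 29, 2022.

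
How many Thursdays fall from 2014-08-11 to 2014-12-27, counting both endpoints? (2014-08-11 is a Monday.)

2014-08-11 is a Monday; the first Thursday on or after it is 2014-08-14 (3 days later).
From 2014-08-14 to 2014-12-27: 17 + 30 + 31 + 30 + 27 = 135 days (rest of August, September, October, November, December).
135 ÷ 7 = 19 full weeks with remainder 2, so 19 more Thursdays after the first → 20.

20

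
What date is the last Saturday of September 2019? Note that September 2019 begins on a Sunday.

September 2019 begins on a Sunday, so the first Saturday is September 7 (6 days later).
September 2019 has 30 days. Adding weeks: 7, 14, 21, 28 — the last one ≤ 30 is the 28th.

2019-09-28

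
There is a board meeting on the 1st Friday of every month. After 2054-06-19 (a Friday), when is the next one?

2054-07-03

June 2054 starts on a Monday, so its 1st Friday is 2054-06-05 (4 days in).
That is not after 2054-06-19, so look at July 2054.
July 2054 starts on a Wednesday, so its 1st Friday is 2054-07-03 (2 days in).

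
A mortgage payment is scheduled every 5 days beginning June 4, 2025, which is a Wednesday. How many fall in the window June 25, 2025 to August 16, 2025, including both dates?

Occurrences land 5·i days after June 4, 2025 for i = 0, 1, 2, …
June 25, 2025 is 21 days after the start; 21 ÷ 5 = 4 remainder 1; since the remainder is 1, round up to i = 5. First occurrence in the window: #6 on June 29, 2025 (5×5 = 25 days in).
August 16, 2025 is 73 days after the start; 73 ÷ 5 = 14 remainder 3. Last occurrence in the window: #15 on August 13, 2025.
Occurrences #6 through #15: 10 in total.

10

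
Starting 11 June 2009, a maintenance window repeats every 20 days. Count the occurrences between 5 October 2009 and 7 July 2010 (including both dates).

14

Occurrences land 20·i days after 11 June 2009 for i = 0, 1, 2, …
5 October 2009 is 116 days after the start; 116 ÷ 20 = 5 remainder 16; since the remainder is 16, round up to i = 6. First occurrence in the window: #7 on 9 October 2009 (6×20 = 120 days in).
7 July 2010 is 391 days after the start; 391 ÷ 20 = 19 remainder 11. Last occurrence in the window: #20 on 26 June 2010.
Occurrences #7 through #20: 14 in total.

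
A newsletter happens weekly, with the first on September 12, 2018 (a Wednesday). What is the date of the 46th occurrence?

The 46th occurrence is 45 intervals after the first: 45 × 7 = 315 days after September 12, 2018.
September has 30 days — 18 days to the end of September leaves 297.
October has 31 days (266 left).
November has 30 days (236 left).
December has 31 days (205 left).
January has 31 days (174 left).
February has 28 days (146 left).
March has 31 days (115 left).
April has 30 days (85 left).
May has 31 days (54 left).
June has 30 days (24 left).
24 days into July → July 24, 2019.

July 24, 2019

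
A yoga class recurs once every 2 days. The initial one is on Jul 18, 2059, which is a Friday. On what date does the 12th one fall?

The 12th occurrence is 11 intervals after the first: 11 × 2 = 22 days after Jul 18, 2059.
Jul has 31 days — 13 days to the end of Jul leaves 9.
9 days into Aug → Aug 9, 2059.

Aug 9, 2059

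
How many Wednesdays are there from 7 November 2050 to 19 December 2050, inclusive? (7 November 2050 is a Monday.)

7 November 2050 is a Monday; the first Wednesday on or after it is 9 November 2050 (2 days later).
From 9 November 2050 to 19 December 2050: 21 + 19 = 40 days (rest of November, December).
40 ÷ 7 = 5 full weeks with remainder 5, so 5 more Wednesdays after the first → 6.

6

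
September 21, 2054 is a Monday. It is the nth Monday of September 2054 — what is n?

3rd

Day 21 falls in week ⌈21/7⌉ of the month.
Days 1–7 hold the 1st Monday, 8–14 the 2nd, 15–21 the 3rd, 22–28 the 4th, 29–31 the 5th.
21 is in the range for the 3rd.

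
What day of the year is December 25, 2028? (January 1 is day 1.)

360

Days in months before December: 31 + 29 + 31 + 30 + 31 + 30 + 31 + 31 + 30 + 31 + 30 = 335.
Plus 25 days into December → day 360.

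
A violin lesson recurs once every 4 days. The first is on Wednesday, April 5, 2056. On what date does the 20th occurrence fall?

June 20, 2056

The 20th occurrence is 19 intervals after the first: 19 × 4 = 76 days after April 5, 2056.
April has 30 days — 25 days to the end of April leaves 51.
May has 31 days (20 left).
20 days into June → June 20, 2056.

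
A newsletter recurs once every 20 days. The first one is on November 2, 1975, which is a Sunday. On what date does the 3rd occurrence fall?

December 12, 1975

The 3rd occurrence is 2 intervals after the first: 2 × 20 = 40 days after November 2, 1975.
November has 30 days — 28 days to the end of November leaves 12.
12 days into December → December 12, 1975.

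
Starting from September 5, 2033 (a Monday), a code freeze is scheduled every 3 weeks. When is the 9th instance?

The 9th occurrence is 8 intervals after the first: 8 × 21 = 168 days after September 5, 2033.
September has 30 days — 25 days to the end of September leaves 143.
October has 31 days (112 left).
November has 30 days (82 left).
December has 31 days (51 left).
January has 31 days (20 left).
20 days into February → February 20, 2034.

February 20, 2034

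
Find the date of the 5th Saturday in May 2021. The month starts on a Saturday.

May 29, 2021

May 2021 begins on a Saturday, so the first Saturday is May 1.
The 5th Saturday is 4 weeks later: 1 + 28 = 29.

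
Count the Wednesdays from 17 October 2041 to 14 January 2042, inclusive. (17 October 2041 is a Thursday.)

17 October 2041 is a Thursday; the first Wednesday on or after it is 23 October 2041 (6 days later).
From 23 October 2041 to 14 January 2042: 8 + 30 + 31 + 14 = 83 days (rest of October, November, December, January).
83 ÷ 7 = 11 full weeks with remainder 6, so 11 more Wednesdays after the first → 12.

12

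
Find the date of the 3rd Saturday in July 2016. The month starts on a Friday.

July 2016 begins on a Friday, so the first Saturday is July 2 (1 day later).
The 3rd Saturday is 2 weeks later: 2 + 14 = 16.

2016-07-16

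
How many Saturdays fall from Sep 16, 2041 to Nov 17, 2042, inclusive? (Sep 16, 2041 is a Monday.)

Sep 16, 2041 is a Monday; the first Saturday on or after it is Sep 21, 2041 (5 days later).
From Sep 21, 2041 to Nov 17, 2042: 101 + 321 = 422 days (rest of 2041, to Nov 17, 2042 in 2042).
422 ÷ 7 = 60 full weeks with remainder 2, so 60 more Saturdays after the first → 61.

61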